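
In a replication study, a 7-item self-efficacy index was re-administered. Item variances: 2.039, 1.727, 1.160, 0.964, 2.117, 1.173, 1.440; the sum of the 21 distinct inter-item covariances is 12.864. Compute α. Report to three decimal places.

α = 0.826

Σσᵢ² = 2.039 + 1.727 + 1.160 + 0.964 + 2.117 + 1.173 + 1.440 = 10.620
Sum of distinct covariances = 12.864
total variance = Σσᵢ² + 2·Σcov = 10.620 + 2 × 12.864 = 36.348
α = (7/6)·(1 − 10.620/36.348) = 0.826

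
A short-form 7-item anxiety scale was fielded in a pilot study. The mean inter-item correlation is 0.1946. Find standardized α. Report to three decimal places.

Standardized α = k·r̄ / (1 + (k−1)·r̄) = 7 × 0.1946 / (1 + 6 × 0.1946)
  = 1.3622 / 2.1676 = 0.628

standardized α = 0.628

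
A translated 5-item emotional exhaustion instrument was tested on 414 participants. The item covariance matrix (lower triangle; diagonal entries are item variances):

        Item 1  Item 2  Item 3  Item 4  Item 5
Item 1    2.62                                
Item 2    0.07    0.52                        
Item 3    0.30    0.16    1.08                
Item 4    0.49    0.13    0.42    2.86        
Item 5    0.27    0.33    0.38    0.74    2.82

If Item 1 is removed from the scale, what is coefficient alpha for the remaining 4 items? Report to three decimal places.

α = 0.497

Remaining items: Item 2, Item 3, Item 4, Item 5 (k = 4).
sum of item variances = 0.52 + 1.08 + 2.86 + 2.82 = 7.28
σ²_T = 7.28 + 2 × 2.16 = 11.60
α (item deleted) = (4/3)·(1 − 7.28/11.60) = 0.497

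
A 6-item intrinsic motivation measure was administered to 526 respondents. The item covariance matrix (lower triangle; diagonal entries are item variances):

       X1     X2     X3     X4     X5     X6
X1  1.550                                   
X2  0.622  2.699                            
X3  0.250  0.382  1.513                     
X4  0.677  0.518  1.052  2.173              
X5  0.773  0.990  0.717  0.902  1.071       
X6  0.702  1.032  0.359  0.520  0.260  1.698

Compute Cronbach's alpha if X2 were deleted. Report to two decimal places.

Cronbach's alpha = 0.76

Remaining items: X1, X3, X4, X5, X6 (k = 5).
ΣVar(i) = 1.550 + 1.513 + 2.173 + 1.071 + 1.698 = 8.005
Var(T) = 8.005 + 2 × 6.212 = 20.429
α (item deleted) = (5/4)·(1 − 8.005/20.429) = 0.76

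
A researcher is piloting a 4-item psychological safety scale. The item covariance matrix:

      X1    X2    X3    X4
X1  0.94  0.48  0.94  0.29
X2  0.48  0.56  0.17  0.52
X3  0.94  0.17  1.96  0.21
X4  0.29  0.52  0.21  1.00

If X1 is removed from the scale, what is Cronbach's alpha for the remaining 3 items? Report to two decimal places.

Remaining items: X2, X3, X4 (k = 3).
sum of item variances = 0.56 + 1.96 + 1.00 = 3.52
total variance = 3.52 + 2 × 0.90 = 5.32
α (item deleted) = (3/2)·(1 − 3.52/5.32) = 0.51

Cronbach's alpha = 0.51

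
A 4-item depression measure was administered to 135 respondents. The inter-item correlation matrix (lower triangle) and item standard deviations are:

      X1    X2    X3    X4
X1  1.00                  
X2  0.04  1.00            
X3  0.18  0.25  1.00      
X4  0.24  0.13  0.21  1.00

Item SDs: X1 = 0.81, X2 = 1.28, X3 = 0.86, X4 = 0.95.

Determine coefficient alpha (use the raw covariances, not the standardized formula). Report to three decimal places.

Σσ²ᵢ = 0.81² + 1.28² + 0.86² + 0.95² = 3.9366
Covariances σ_ij = r_ij · s_i · s_j:
  σ(X1,X2) = 0.04 × 0.81 × 1.28 = 0.0415
  σ(X1,X3) = 0.18 × 0.81 × 0.86 = 0.1254
  σ(X1,X4) = 0.24 × 0.81 × 0.95 = 0.1847
  σ(X2,X3) = 0.25 × 1.28 × 0.86 = 0.2752
  σ(X2,X4) = 0.13 × 1.28 × 0.95 = 0.1581
  σ(X3,X4) = 0.21 × 0.86 × 0.95 = 0.1716
σ²_T = Σσ²ᵢ + 2·Σσ_ij = 3.9366 + 2 × 0.9565 = 5.8496
α = (4/3)·(1 − 3.9366/5.8496) = 0.436

α = 0.436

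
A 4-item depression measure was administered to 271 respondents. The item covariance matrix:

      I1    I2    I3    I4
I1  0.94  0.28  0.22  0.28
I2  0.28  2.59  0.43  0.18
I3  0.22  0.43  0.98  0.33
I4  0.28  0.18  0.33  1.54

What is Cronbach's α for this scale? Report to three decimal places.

sum of item variances = 0.94 + 2.59 + 0.98 + 1.54 = 6.05
Σ_{i<j} σ_ij = 1.72
σ²_total = 6.05 + 2 × 1.72 = 9.49
α = (k/(k−1))·(1 − sum of item variances/σ²_total) = (4/3)·(1 − 6.05/9.49) = 0.483

α = 0.483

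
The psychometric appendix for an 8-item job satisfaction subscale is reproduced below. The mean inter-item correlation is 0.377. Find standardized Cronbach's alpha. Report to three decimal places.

standardized Cronbach's alpha = 0.829

Standardized α = k·r̄ / (1 + (k−1)·r̄) = 8 × 0.377 / (1 + 7 × 0.377)
  = 3.0160 / 3.6390 = 0.829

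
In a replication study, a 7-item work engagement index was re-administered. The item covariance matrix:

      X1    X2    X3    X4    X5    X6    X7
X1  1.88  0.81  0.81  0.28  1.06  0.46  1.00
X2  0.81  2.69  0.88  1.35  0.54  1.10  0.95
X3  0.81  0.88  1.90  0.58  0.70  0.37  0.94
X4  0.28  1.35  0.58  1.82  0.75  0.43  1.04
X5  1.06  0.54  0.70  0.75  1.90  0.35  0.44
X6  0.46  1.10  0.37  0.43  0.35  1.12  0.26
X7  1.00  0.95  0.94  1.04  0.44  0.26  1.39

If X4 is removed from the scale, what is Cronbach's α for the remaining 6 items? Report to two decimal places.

Cronbach's α = 0.79

Remaining items: X1, X2, X3, X5, X6, X7 (k = 6).
ΣVar(i) = 1.88 + 2.69 + 1.90 + 1.90 + 1.12 + 1.39 = 10.88
σ²_total = 10.88 + 2 × 10.67 = 32.22
α (item deleted) = (6/5)·(1 − 10.88/32.22) = 0.79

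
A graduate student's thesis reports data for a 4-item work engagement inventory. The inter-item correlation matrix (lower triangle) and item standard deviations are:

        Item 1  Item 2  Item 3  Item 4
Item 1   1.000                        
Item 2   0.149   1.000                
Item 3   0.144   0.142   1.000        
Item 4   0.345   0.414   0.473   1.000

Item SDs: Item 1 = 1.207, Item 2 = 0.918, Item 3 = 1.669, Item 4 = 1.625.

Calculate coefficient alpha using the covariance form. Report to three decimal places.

α = 0.609

Σσ²ᵢ = 1.207² + 0.918² + 1.669² + 1.625² = 7.7258
Covariances σ_ij = r_ij · s_i · s_j:
  σ(Item 1,Item 2) = 0.149 × 1.207 × 0.918 = 0.1651
  σ(Item 1,Item 3) = 0.144 × 1.207 × 1.669 = 0.2901
  σ(Item 1,Item 4) = 0.345 × 1.207 × 1.625 = 0.6767
  σ(Item 2,Item 3) = 0.142 × 0.918 × 1.669 = 0.2176
  σ(Item 2,Item 4) = 0.414 × 0.918 × 1.625 = 0.6176
  σ(Item 3,Item 4) = 0.473 × 1.669 × 1.625 = 1.2828
σ²_T = Σσ²ᵢ + 2·Σσ_ij = 7.7258 + 2 × 3.2499 = 14.2256
α = (4/3)·(1 − 7.7258/14.2256) = 0.609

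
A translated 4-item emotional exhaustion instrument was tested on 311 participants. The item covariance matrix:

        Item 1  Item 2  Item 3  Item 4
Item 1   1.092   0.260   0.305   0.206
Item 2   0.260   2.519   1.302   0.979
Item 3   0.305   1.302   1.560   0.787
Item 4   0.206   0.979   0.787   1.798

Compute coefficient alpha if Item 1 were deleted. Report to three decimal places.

coefficient alpha = 0.766

Remaining items: Item 2, Item 3, Item 4 (k = 3).
sum of item variances = 2.519 + 1.560 + 1.798 = 5.877
total variance = 5.877 + 2 × 3.068 = 12.013
α (item deleted) = (3/2)·(1 − 5.877/12.013) = 0.766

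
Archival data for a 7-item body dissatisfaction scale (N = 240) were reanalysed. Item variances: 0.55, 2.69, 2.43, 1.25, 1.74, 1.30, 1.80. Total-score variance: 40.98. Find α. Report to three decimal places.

sum of item variances = 0.55 + 2.69 + 2.43 + 1.25 + 1.74 + 1.30 + 1.80 = 11.76
α = (k/(k−1))·(1 − sum of item variances/σ²_T) = (7/6)·(1 − 11.76/40.98) = 0.832

α = 0.832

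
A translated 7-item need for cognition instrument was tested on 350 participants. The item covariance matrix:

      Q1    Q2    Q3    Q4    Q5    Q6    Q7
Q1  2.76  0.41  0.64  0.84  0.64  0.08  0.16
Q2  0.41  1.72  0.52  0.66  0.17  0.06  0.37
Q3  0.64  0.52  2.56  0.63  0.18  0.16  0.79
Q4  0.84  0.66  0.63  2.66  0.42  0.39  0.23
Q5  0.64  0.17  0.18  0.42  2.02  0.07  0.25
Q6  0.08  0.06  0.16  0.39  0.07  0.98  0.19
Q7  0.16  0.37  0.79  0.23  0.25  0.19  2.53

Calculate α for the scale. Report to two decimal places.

α = 0.59

sum of item variances = 2.76 + 1.72 + 2.56 + 2.66 + 2.02 + 0.98 + 2.53 = 15.23
Sum of off-diagonal covariances = 7.86
σ²_T = 15.23 + 2 × 7.86 = 30.95
α = (k/(k−1))·(1 − sum of item variances/σ²_T) = (7/6)·(1 − 15.23/30.95) = 0.59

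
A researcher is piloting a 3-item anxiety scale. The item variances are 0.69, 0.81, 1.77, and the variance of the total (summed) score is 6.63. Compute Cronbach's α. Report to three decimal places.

Cronbach's α = 0.760

ΣVar(i) = 0.69 + 0.81 + 1.77 = 3.27
α = (k/(k−1))·(1 − ΣVar(i)/Var(T)) = (3/2)·(1 − 3.27/6.63) = 0.760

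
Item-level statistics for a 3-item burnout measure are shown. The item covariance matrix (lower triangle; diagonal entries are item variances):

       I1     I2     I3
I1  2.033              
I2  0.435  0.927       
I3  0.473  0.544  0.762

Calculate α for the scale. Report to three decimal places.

α = 0.657

ΣVar(i) = 2.033 + 0.927 + 0.762 = 3.722
Σ_{i<j} σ_ij = 1.452
σ²_T = 3.722 + 2 × 1.452 = 6.626
α = (k/(k−1))·(1 − ΣVar(i)/σ²_T) = (3/2)·(1 − 3.722/6.626) = 0.657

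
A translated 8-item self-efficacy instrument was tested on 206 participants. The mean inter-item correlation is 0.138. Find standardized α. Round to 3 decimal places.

Standardized α = k·r̄ / (1 + (k−1)·r̄) = 8 × 0.138 / (1 + 7 × 0.138)
  = 1.1040 / 1.9660 = 0.562

standardized α = 0.562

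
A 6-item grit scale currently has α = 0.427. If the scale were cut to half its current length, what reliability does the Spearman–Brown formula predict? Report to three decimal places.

Length factor m = 1/2
α' = m·α / (1 − (1−m)·α)
   = 1/2 × 0.427 / (1 − (1 − 1/2) × 0.427)
   = 0.2135 / 0.7865 = 0.271

predicted reliability = 0.271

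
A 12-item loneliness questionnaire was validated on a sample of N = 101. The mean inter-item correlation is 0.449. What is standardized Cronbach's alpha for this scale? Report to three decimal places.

standardized Cronbach's alpha = 0.907

Standardized α = k·r̄ / (1 + (k−1)·r̄) = 12 × 0.449 / (1 + 11 × 0.449)
  = 5.3880 / 5.9390 = 0.907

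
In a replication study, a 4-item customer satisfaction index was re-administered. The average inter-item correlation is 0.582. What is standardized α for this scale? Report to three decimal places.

standardized α = 0.848

Standardized α = k·r̄ / (1 + (k−1)·r̄) = 4 × 0.582 / (1 + 3 × 0.582)
  = 2.3280 / 2.7460 = 0.848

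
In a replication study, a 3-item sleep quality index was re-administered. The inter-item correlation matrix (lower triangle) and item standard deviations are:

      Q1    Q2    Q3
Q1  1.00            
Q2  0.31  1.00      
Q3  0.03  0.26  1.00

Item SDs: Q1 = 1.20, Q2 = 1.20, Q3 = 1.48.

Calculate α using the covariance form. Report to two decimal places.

α = 0.41

Σσ²ᵢ = 1.20² + 1.20² + 1.48² = 5.0704
Covariances σ_ij = r_ij · s_i · s_j:
  σ(Q1,Q2) = 0.31 × 1.20 × 1.20 = 0.4464
  σ(Q1,Q3) = 0.03 × 1.20 × 1.48 = 0.0533
  σ(Q2,Q3) = 0.26 × 1.20 × 1.48 = 0.4618
σ²_T = Σσ²ᵢ + 2·Σσ_ij = 5.0704 + 2 × 0.9615 = 6.9934
α = (3/2)·(1 − 5.0704/6.9934) = 0.41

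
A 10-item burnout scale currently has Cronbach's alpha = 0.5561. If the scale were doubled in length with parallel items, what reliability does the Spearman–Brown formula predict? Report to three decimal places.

Length factor m = 2
α' = m·α / (1 + (m−1)·α)
   = 2 × 0.5561 / (1 + (2 − 1) × 0.5561)
   = 1.1122 / 1.5561 = 0.715

predicted reliability = 0.715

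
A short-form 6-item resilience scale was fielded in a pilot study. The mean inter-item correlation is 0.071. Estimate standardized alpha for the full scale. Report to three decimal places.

Standardized α = k·r̄ / (1 + (k−1)·r̄) = 6 × 0.071 / (1 + 5 × 0.071)
  = 0.4260 / 1.3550 = 0.314

α = 0.314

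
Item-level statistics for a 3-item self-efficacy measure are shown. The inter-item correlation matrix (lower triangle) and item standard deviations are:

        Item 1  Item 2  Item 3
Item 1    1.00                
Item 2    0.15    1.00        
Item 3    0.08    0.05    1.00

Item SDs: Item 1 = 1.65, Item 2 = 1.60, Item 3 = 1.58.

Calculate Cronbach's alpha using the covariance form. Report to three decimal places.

Cronbach's alpha = 0.237

Σσ²ᵢ = 1.65² + 1.60² + 1.58² = 7.7789
Covariances σ_ij = r_ij · s_i · s_j:
  σ(Item 1,Item 2) = 0.15 × 1.65 × 1.60 = 0.3960
  σ(Item 1,Item 3) = 0.08 × 1.65 × 1.58 = 0.2086
  σ(Item 2,Item 3) = 0.05 × 1.60 × 1.58 = 0.1264
σ²_T = Σσ²ᵢ + 2·Σσ_ij = 7.7789 + 2 × 0.7310 = 9.2409
α = (3/2)·(1 − 7.7789/9.2409) = 0.237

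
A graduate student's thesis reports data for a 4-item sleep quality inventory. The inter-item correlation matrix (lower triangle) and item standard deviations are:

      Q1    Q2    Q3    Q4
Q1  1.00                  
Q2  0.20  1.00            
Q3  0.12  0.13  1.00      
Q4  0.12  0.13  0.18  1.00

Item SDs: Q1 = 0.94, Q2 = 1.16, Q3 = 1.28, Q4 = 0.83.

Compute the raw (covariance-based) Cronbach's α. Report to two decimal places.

Cronbach's α = 0.40

Σσ²ᵢ = 0.94² + 1.16² + 1.28² + 0.83² = 4.5565
Covariances σ_ij = r_ij · s_i · s_j:
  σ(Q1,Q2) = 0.20 × 0.94 × 1.16 = 0.2181
  σ(Q1,Q3) = 0.12 × 0.94 × 1.28 = 0.1444
  σ(Q1,Q4) = 0.12 × 0.94 × 0.83 = 0.0936
  σ(Q2,Q3) = 0.13 × 1.16 × 1.28 = 0.1930
  σ(Q2,Q4) = 0.13 × 1.16 × 0.83 = 0.1252
  σ(Q3,Q4) = 0.18 × 1.28 × 0.83 = 0.1912
σ²_T = Σσ²ᵢ + 2·Σσ_ij = 4.5565 + 2 × 0.9655 = 6.4875
α = (4/3)·(1 − 4.5565/6.4875) = 0.40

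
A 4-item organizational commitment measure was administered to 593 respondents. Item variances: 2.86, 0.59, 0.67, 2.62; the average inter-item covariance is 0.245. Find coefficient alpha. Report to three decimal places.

sum of item variances = 2.86 + 0.59 + 0.67 + 2.62 = 6.74
Sum of the 6 distinct covariances = 6 × 0.245 = 1.470
total variance = sum of item variances + 2·Σcov = 6.74 + 2 × 1.470 = 9.680
α = (4/3)·(1 − 6.74/9.680) = 0.405

α = 0.405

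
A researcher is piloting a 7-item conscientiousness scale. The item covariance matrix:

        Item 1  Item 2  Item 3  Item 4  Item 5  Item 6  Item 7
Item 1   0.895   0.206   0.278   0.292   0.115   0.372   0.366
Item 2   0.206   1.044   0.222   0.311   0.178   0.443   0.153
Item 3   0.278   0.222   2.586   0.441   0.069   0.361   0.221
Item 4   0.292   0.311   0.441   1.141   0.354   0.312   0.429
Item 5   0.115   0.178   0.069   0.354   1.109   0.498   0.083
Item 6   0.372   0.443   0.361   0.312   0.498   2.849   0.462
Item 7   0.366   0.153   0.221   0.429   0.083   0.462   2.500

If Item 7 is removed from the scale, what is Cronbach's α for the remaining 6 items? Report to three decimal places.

Remaining items: Item 1, Item 2, Item 3, Item 4, Item 5, Item 6 (k = 6).
Σσᵢ² = 0.895 + 1.044 + 2.586 + 1.141 + 1.109 + 2.849 = 9.624
total variance = 9.624 + 2 × 4.452 = 18.528
α (item deleted) = (6/5)·(1 − 9.624/18.528) = 0.577

Cronbach's α = 0.577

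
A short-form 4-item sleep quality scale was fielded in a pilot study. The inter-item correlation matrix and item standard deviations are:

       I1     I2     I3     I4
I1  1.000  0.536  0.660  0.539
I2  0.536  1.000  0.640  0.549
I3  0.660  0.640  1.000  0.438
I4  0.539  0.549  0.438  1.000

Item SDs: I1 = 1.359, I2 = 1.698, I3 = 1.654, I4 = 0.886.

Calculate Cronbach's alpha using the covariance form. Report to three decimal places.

Σσ²ᵢ = 1.359² + 1.698² + 1.654² + 0.886² = 8.2508
Covariances σ_ij = r_ij · s_i · s_j:
  σ(I1,I2) = 0.536 × 1.359 × 1.698 = 1.2369
  σ(I1,I3) = 0.660 × 1.359 × 1.654 = 1.4835
  σ(I1,I4) = 0.539 × 1.359 × 0.886 = 0.6490
  σ(I2,I3) = 0.640 × 1.698 × 1.654 = 1.7974
  σ(I2,I4) = 0.549 × 1.698 × 0.886 = 0.8259
  σ(I3,I4) = 0.438 × 1.654 × 0.886 = 0.6419
σ²_T = Σσ²ᵢ + 2·Σσ_ij = 8.2508 + 2 × 6.6346 = 21.5200
α = (4/3)·(1 − 8.2508/21.5200) = 0.822

α = 0.822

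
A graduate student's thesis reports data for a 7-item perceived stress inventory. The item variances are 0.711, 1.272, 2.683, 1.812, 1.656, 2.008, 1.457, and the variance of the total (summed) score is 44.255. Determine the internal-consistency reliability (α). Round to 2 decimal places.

α = 0.86

ΣVar(i) = 0.711 + 1.272 + 2.683 + 1.812 + 1.656 + 2.008 + 1.457 = 11.599
α = (k/(k−1))·(1 − ΣVar(i)/σ²_total) = (7/6)·(1 − 11.599/44.255) = 0.86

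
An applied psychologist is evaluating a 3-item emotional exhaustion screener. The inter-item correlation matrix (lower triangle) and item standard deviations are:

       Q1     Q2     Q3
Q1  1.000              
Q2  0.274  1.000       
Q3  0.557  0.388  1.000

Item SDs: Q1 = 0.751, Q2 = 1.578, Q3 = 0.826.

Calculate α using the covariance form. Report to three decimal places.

Σσ²ᵢ = 0.751² + 1.578² + 0.826² = 3.7364
Covariances σ_ij = r_ij · s_i · s_j:
  σ(Q1,Q2) = 0.274 × 0.751 × 1.578 = 0.3247
  σ(Q1,Q3) = 0.557 × 0.751 × 0.826 = 0.3455
  σ(Q2,Q3) = 0.388 × 1.578 × 0.826 = 0.5057
σ²_T = Σσ²ᵢ + 2·Σσ_ij = 3.7364 + 2 × 1.1759 = 6.0882
α = (3/2)·(1 − 3.7364/6.0882) = 0.579

α = 0.579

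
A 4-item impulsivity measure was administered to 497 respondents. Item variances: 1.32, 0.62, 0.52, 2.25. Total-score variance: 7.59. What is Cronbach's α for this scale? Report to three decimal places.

sum of item variances = 1.32 + 0.62 + 0.52 + 2.25 = 4.71
α = (k/(k−1))·(1 − sum of item variances/Var(T)) = (4/3)·(1 − 4.71/7.59) = 0.506

α = 0.506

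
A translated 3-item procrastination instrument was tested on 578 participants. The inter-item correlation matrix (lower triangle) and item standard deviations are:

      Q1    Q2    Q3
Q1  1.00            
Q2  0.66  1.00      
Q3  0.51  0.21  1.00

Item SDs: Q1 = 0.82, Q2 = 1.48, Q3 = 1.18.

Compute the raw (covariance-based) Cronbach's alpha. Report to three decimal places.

Cronbach's alpha = 0.658

Σσ²ᵢ = 0.82² + 1.48² + 1.18² = 4.2552
Covariances σ_ij = r_ij · s_i · s_j:
  σ(Q1,Q2) = 0.66 × 0.82 × 1.48 = 0.8010
  σ(Q1,Q3) = 0.51 × 0.82 × 1.18 = 0.4935
  σ(Q2,Q3) = 0.21 × 1.48 × 1.18 = 0.3667
σ²_T = Σσ²ᵢ + 2·Σσ_ij = 4.2552 + 2 × 1.6612 = 7.5776
α = (3/2)·(1 − 4.2552/7.5776) = 0.658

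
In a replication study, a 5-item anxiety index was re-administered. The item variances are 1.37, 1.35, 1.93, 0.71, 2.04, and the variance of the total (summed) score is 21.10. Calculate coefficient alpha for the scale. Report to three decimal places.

coefficient alpha = 0.812

sum of item variances = 1.37 + 1.35 + 1.93 + 0.71 + 2.04 = 7.40
α = (k/(k−1))·(1 − sum of item variances/total variance) = (5/4)·(1 − 7.40/21.10) = 0.812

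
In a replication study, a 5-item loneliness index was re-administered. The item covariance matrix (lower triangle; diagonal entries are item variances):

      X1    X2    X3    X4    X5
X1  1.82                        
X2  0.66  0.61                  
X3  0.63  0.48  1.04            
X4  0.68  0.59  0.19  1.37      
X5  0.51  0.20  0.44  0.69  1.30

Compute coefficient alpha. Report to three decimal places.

coefficient alpha = 0.779

ΣVar(i) = 1.82 + 0.61 + 1.04 + 1.37 + 1.30 = 6.14
Sum of off-diagonal covariances = 5.07
σ²_total = 6.14 + 2 × 5.07 = 16.28
α = (k/(k−1))·(1 − ΣVar(i)/σ²_total) = (5/4)·(1 − 6.14/16.28) = 0.779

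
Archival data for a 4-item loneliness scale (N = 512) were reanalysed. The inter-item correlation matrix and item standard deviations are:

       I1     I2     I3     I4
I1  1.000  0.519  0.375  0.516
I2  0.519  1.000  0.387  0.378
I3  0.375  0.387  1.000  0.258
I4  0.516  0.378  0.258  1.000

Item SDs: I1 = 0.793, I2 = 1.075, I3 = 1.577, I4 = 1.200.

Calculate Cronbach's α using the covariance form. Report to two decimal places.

α = 0.69

Σσ²ᵢ = 0.793² + 1.075² + 1.577² + 1.200² = 5.7114
Covariances σ_ij = r_ij · s_i · s_j:
  σ(I1,I2) = 0.519 × 0.793 × 1.075 = 0.4424
  σ(I1,I3) = 0.375 × 0.793 × 1.577 = 0.4690
  σ(I1,I4) = 0.516 × 0.793 × 1.200 = 0.4910
  σ(I2,I3) = 0.387 × 1.075 × 1.577 = 0.6561
  σ(I2,I4) = 0.378 × 1.075 × 1.200 = 0.4876
  σ(I3,I4) = 0.258 × 1.577 × 1.200 = 0.4882
σ²_T = Σσ²ᵢ + 2·Σσ_ij = 5.7114 + 2 × 3.0343 = 11.7800
α = (4/3)·(1 − 5.7114/11.7800) = 0.69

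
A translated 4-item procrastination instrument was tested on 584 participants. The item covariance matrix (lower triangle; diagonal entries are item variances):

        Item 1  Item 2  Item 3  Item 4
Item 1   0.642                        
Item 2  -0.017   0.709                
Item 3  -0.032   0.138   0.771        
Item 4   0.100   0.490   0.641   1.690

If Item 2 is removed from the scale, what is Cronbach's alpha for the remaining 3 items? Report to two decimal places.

Remaining items: Item 1, Item 3, Item 4 (k = 3).
Σσᵢ² = 0.642 + 0.771 + 1.690 = 3.103
σ²_total = 3.103 + 2 × 0.709 = 4.521
α (item deleted) = (3/2)·(1 − 3.103/4.521) = 0.47

Cronbach's alpha = 0.47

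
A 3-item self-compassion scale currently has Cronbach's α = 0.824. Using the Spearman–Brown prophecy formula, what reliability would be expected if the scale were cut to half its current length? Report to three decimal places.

Length factor m = 1/2
α' = m·α / (1 − (1−m)·α)
   = 1/2 × 0.824 / (1 − (1 − 1/2) × 0.824)
   = 0.4120 / 0.5880 = 0.701

predicted reliability = 0.701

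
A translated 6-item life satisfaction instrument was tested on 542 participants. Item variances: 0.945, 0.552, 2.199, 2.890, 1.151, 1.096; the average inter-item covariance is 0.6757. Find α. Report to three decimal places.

α = 0.836

ΣVar(i) = 0.945 + 0.552 + 2.199 + 2.890 + 1.151 + 1.096 = 8.833
Sum of the 15 distinct covariances = 15 × 0.6757 = 10.1355
σ²_T = ΣVar(i) + 2·Σcov = 8.833 + 2 × 10.1355 = 29.1040
α = (6/5)·(1 − 8.833/29.1040) = 0.836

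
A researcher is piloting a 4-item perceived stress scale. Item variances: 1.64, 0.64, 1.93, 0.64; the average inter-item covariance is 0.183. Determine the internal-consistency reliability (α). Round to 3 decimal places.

α = 0.416

sum of item variances = 1.64 + 0.64 + 1.93 + 0.64 = 4.85
Sum of the 6 distinct covariances = 6 × 0.183 = 1.098
Var(T) = sum of item variances + 2·Σcov = 4.85 + 2 × 1.098 = 7.046
α = (4/3)·(1 − 4.85/7.046) = 0.416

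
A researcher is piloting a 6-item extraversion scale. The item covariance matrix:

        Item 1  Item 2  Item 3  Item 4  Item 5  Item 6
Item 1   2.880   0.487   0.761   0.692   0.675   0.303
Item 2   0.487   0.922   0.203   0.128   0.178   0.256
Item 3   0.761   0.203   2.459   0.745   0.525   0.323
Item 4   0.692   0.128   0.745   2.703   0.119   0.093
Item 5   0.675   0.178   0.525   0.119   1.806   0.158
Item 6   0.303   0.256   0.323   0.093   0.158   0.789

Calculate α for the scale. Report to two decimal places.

α = 0.59

Σσᵢ² = 2.880 + 0.922 + 2.459 + 2.703 + 1.806 + 0.789 = 11.559
Σ_{i<j} σ_ij = 5.646
total variance = 11.559 + 2 × 5.646 = 22.851
α = (k/(k−1))·(1 − Σσᵢ²/total variance) = (6/5)·(1 − 11.559/22.851) = 0.59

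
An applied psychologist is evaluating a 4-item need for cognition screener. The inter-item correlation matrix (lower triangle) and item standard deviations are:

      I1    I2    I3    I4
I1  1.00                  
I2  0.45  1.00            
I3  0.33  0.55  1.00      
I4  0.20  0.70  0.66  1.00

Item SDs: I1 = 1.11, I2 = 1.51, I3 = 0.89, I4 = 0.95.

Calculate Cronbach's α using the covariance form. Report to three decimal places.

Cronbach's α = 0.773

Σσ²ᵢ = 1.11² + 1.51² + 0.89² + 0.95² = 5.2068
Covariances σ_ij = r_ij · s_i · s_j:
  σ(I1,I2) = 0.45 × 1.11 × 1.51 = 0.7542
  σ(I1,I3) = 0.33 × 1.11 × 0.89 = 0.3260
  σ(I1,I4) = 0.20 × 1.11 × 0.95 = 0.2109
  σ(I2,I3) = 0.55 × 1.51 × 0.89 = 0.7391
  σ(I2,I4) = 0.70 × 1.51 × 0.95 = 1.0041
  σ(I3,I4) = 0.66 × 0.89 × 0.95 = 0.5580
σ²_T = Σσ²ᵢ + 2·Σσ_ij = 5.2068 + 2 × 3.5923 = 12.3914
α = (4/3)·(1 − 5.2068/12.3914) = 0.773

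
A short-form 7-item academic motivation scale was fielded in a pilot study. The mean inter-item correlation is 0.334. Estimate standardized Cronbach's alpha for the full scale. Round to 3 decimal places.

standardized Cronbach's alpha = 0.778

Standardized α = k·r̄ / (1 + (k−1)·r̄) = 7 × 0.334 / (1 + 6 × 0.334)
  = 2.3380 / 3.0040 = 0.778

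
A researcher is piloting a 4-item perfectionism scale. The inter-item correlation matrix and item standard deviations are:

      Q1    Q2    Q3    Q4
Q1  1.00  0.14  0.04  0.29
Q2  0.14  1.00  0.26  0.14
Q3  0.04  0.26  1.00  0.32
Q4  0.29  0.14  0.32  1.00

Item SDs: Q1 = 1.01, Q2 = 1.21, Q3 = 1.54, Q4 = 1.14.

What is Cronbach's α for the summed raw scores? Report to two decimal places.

α = 0.49

Σσ²ᵢ = 1.01² + 1.21² + 1.54² + 1.14² = 6.1554
Covariances σ_ij = r_ij · s_i · s_j:
  σ(Q1,Q2) = 0.14 × 1.01 × 1.21 = 0.1711
  σ(Q1,Q3) = 0.04 × 1.01 × 1.54 = 0.0622
  σ(Q1,Q4) = 0.29 × 1.01 × 1.14 = 0.3339
  σ(Q2,Q3) = 0.26 × 1.21 × 1.54 = 0.4845
  σ(Q2,Q4) = 0.14 × 1.21 × 1.14 = 0.1931
  σ(Q3,Q4) = 0.32 × 1.54 × 1.14 = 0.5618
σ²_T = Σσ²ᵢ + 2·Σσ_ij = 6.1554 + 2 × 1.8066 = 9.7686
α = (4/3)·(1 − 6.1554/9.7686) = 0.49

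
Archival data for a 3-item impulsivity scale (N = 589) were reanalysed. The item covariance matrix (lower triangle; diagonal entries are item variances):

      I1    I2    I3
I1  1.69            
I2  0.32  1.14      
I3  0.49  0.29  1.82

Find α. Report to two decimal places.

α = 0.48

ΣVar(i) = 1.69 + 1.14 + 1.82 = 4.65
Sum of the distinct covariances = 1.10
σ²_total = 4.65 + 2 × 1.10 = 6.85
α = (k/(k−1))·(1 − ΣVar(i)/σ²_total) = (3/2)·(1 − 4.65/6.85) = 0.48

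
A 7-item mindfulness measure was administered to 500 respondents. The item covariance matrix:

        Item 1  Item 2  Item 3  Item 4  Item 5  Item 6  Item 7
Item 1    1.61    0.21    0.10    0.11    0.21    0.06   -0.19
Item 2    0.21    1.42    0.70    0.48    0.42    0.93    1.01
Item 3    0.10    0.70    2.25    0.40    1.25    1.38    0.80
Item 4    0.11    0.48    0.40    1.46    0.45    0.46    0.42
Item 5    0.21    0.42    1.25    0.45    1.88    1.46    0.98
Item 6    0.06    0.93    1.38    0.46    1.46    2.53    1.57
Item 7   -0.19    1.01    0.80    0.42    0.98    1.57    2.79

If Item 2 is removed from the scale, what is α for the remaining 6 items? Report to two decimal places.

Remaining items: Item 1, Item 3, Item 4, Item 5, Item 6, Item 7 (k = 6).
Σσᵢ² = 1.61 + 2.25 + 1.46 + 1.88 + 2.53 + 2.79 = 12.52
Var(T) = 12.52 + 2 × 9.46 = 31.44
α (item deleted) = (6/5)·(1 − 12.52/31.44) = 0.72

α = 0.72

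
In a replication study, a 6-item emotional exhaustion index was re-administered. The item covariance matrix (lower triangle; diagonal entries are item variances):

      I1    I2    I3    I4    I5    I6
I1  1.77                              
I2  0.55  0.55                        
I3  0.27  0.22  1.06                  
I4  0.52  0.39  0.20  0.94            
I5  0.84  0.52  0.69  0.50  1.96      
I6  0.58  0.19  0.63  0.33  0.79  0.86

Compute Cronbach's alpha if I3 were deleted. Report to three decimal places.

Remaining items: I1, I2, I4, I5, I6 (k = 5).
sum of item variances = 1.77 + 0.55 + 0.94 + 1.96 + 0.86 = 6.08
Var(T) = 6.08 + 2 × 5.21 = 16.50
α (item deleted) = (5/4)·(1 − 6.08/16.50) = 0.789

Cronbach's alpha = 0.789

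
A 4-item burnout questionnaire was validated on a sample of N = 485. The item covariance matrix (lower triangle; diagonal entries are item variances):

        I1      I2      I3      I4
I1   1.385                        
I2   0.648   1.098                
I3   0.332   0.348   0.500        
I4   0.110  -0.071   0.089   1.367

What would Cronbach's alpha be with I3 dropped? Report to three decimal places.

Remaining items: I1, I2, I4 (k = 3).
Σσᵢ² = 1.385 + 1.098 + 1.367 = 3.850
σ²_total = 3.850 + 2 × 0.687 = 5.224
α (item deleted) = (3/2)·(1 − 3.850/5.224) = 0.395

Cronbach's alpha = 0.395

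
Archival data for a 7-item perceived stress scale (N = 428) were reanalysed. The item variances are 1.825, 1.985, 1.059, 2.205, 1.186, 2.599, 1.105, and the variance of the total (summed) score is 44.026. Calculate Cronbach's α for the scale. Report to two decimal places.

Cronbach's α = 0.85

Σσ²ᵢ = 1.825 + 1.985 + 1.059 + 2.205 + 1.186 + 2.599 + 1.105 = 11.964
α = (k/(k−1))·(1 − Σσ²ᵢ/σ²_total) = (7/6)·(1 − 11.964/44.026) = 0.85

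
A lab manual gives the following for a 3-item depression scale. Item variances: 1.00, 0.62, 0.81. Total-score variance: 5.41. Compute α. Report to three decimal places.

Σσᵢ² = 1.00 + 0.62 + 0.81 = 2.43
α = (k/(k−1))·(1 − Σσᵢ²/Var(T)) = (3/2)·(1 − 2.43/5.41) = 0.826

α = 0.826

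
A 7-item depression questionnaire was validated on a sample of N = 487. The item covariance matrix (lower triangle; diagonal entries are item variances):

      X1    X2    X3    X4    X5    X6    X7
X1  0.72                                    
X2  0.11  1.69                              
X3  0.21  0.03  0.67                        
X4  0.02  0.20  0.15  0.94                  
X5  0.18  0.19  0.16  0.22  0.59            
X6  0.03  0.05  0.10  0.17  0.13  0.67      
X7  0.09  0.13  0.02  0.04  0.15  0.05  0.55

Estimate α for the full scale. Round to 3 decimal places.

α = 0.530

Σσᵢ² = 0.72 + 1.69 + 0.67 + 0.94 + 0.59 + 0.67 + 0.55 = 5.83
Sum of the distinct covariances = 2.43
σ²_T = 5.83 + 2 × 2.43 = 10.69
α = (k/(k−1))·(1 − Σσᵢ²/σ²_T) = (7/6)·(1 − 5.83/10.69) = 0.530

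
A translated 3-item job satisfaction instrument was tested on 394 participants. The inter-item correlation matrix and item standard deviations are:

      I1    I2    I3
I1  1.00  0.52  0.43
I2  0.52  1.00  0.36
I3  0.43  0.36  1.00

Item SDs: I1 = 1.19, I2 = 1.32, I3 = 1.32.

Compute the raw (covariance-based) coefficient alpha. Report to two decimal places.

coefficient alpha = 0.70

Σσ²ᵢ = 1.19² + 1.32² + 1.32² = 4.9009
Covariances σ_ij = r_ij · s_i · s_j:
  σ(I1,I2) = 0.52 × 1.19 × 1.32 = 0.8168
  σ(I1,I3) = 0.43 × 1.19 × 1.32 = 0.6754
  σ(I2,I3) = 0.36 × 1.32 × 1.32 = 0.6273
σ²_T = Σσ²ᵢ + 2·Σσ_ij = 4.9009 + 2 × 2.1195 = 9.1399
α = (3/2)·(1 − 4.9009/9.1399) = 0.70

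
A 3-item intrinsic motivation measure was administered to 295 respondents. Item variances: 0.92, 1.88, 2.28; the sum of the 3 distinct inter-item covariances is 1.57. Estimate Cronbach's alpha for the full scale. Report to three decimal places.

ΣVar(i) = 0.92 + 1.88 + 2.28 = 5.08
Sum of distinct covariances = 1.57
σ²_total = ΣVar(i) + 2·Σcov = 5.08 + 2 × 1.57 = 8.22
α = (3/2)·(1 − 5.08/8.22) = 0.573

α = 0.573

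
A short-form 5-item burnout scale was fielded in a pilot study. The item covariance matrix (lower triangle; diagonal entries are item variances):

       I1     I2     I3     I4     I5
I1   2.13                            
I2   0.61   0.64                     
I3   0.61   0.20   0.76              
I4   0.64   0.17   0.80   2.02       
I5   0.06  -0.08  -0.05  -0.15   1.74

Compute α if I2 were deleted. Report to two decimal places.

Remaining items: I1, I3, I4, I5 (k = 4).
Σσᵢ² = 2.13 + 0.76 + 2.02 + 1.74 = 6.65
σ²_total = 6.65 + 2 × 1.91 = 10.47
α (item deleted) = (4/3)·(1 − 6.65/10.47) = 0.49

α = 0.49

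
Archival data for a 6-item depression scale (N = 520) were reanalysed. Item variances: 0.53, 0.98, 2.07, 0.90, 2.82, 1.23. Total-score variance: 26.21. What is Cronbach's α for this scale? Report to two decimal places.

sum of item variances = 0.53 + 0.98 + 2.07 + 0.90 + 2.82 + 1.23 = 8.53
α = (k/(k−1))·(1 − sum of item variances/total variance) = (6/5)·(1 − 8.53/26.21) = 0.81

α = 0.81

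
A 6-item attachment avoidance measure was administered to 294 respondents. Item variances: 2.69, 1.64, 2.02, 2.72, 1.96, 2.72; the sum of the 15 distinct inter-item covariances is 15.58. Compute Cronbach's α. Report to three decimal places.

ΣVar(i) = 2.69 + 1.64 + 2.02 + 2.72 + 1.96 + 2.72 = 13.75
Sum of distinct covariances = 15.58
σ²_total = ΣVar(i) + 2·Σcov = 13.75 + 2 × 15.58 = 44.91
α = (6/5)·(1 − 13.75/44.91) = 0.833

Cronbach's α = 0.833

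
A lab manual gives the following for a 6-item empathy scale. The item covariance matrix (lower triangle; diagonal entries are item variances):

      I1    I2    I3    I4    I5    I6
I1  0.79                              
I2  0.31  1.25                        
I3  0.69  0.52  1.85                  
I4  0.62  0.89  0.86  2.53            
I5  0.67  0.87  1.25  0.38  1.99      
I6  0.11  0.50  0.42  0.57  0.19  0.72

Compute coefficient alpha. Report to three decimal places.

coefficient alpha = 0.792

Σσᵢ² = 0.79 + 1.25 + 1.85 + 2.53 + 1.99 + 0.72 = 9.13
Sum of the distinct covariances = 8.85
Var(T) = 9.13 + 2 × 8.85 = 26.83
α = (k/(k−1))·(1 − Σσᵢ²/Var(T)) = (6/5)·(1 − 9.13/26.83) = 0.792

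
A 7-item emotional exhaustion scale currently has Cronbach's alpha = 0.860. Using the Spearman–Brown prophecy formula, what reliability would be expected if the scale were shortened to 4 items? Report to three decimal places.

Length factor m = 4/7 = 0.5714
α' = m·α / (1 − (1−m)·α)
   = 4/7 × 0.860 / (1 − (1 − 4/7) × 0.860)
   = 0.4914 / 0.6314 = 0.778

predicted reliability = 0.778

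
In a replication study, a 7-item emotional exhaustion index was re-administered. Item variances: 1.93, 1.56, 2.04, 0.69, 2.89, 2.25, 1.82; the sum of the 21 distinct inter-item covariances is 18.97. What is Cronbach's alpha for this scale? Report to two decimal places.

sum of item variances = 1.93 + 1.56 + 2.04 + 0.69 + 2.89 + 2.25 + 1.82 = 13.18
Sum of distinct covariances = 18.97
σ²_T = sum of item variances + 2·Σcov = 13.18 + 2 × 18.97 = 51.12
α = (7/6)·(1 − 13.18/51.12) = 0.87

Cronbach's alpha = 0.87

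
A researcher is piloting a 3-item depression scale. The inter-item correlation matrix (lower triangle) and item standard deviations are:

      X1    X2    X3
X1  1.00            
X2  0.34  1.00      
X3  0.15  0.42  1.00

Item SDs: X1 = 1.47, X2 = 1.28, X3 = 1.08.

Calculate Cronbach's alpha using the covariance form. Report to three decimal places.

α = 0.555

Σσ²ᵢ = 1.47² + 1.28² + 1.08² = 4.9657
Covariances σ_ij = r_ij · s_i · s_j:
  σ(X1,X2) = 0.34 × 1.47 × 1.28 = 0.6397
  σ(X1,X3) = 0.15 × 1.47 × 1.08 = 0.2381
  σ(X2,X3) = 0.42 × 1.28 × 1.08 = 0.5806
σ²_T = Σσ²ᵢ + 2·Σσ_ij = 4.9657 + 2 × 1.4584 = 7.8825
α = (3/2)·(1 − 4.9657/7.8825) = 0.555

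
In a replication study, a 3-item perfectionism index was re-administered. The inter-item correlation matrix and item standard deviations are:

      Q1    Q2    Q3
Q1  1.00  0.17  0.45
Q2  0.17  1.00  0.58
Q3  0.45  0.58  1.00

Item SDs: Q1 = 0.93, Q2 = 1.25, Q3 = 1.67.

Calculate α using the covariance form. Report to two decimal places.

α = 0.67

Σσ²ᵢ = 0.93² + 1.25² + 1.67² = 5.2163
Covariances σ_ij = r_ij · s_i · s_j:
  σ(Q1,Q2) = 0.17 × 0.93 × 1.25 = 0.1976
  σ(Q1,Q3) = 0.45 × 0.93 × 1.67 = 0.6989
  σ(Q2,Q3) = 0.58 × 1.25 × 1.67 = 1.2107
σ²_T = Σσ²ᵢ + 2·Σσ_ij = 5.2163 + 2 × 2.1072 = 9.4307
α = (3/2)·(1 − 5.2163/9.4307) = 0.67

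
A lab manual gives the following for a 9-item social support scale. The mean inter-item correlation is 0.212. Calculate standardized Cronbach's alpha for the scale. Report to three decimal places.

Standardized α = k·r̄ / (1 + (k−1)·r̄) = 9 × 0.212 / (1 + 8 × 0.212)
  = 1.9080 / 2.6960 = 0.708

standardized Cronbach's alpha = 0.708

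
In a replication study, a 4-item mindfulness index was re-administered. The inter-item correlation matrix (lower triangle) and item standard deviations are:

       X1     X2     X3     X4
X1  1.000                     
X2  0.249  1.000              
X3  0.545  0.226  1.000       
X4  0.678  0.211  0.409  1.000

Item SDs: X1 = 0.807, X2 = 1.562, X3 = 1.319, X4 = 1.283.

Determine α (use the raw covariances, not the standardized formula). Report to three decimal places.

α = 0.660

Σσ²ᵢ = 0.807² + 1.562² + 1.319² + 1.283² = 6.4769
Covariances σ_ij = r_ij · s_i · s_j:
  σ(X1,X2) = 0.249 × 0.807 × 1.562 = 0.3139
  σ(X1,X3) = 0.545 × 0.807 × 1.319 = 0.5801
  σ(X1,X4) = 0.678 × 0.807 × 1.283 = 0.7020
  σ(X2,X3) = 0.226 × 1.562 × 1.319 = 0.4656
  σ(X2,X4) = 0.211 × 1.562 × 1.283 = 0.4229
  σ(X3,X4) = 0.409 × 1.319 × 1.283 = 0.6921
σ²_T = Σσ²ᵢ + 2·Σσ_ij = 6.4769 + 2 × 3.1766 = 12.8301
α = (4/3)·(1 − 6.4769/12.8301) = 0.660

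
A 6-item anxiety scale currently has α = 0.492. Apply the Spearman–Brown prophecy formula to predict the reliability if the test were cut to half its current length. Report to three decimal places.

Length factor m = 1/2
α' = m·α / (1 − (1−m)·α)
   = 1/2 × 0.492 / (1 − (1 − 1/2) × 0.492)
   = 0.2460 / 0.7540 = 0.326

predicted reliability = 0.326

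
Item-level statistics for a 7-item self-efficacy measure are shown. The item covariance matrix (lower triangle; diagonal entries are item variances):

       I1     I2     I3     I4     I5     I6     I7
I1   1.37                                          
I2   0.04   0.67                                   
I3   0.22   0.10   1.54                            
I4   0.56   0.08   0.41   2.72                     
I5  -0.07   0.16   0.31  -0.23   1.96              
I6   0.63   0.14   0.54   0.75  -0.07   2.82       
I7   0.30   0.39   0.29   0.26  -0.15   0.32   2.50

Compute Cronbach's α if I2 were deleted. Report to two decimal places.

Cronbach's α = 0.46

Remaining items: I1, I3, I4, I5, I6, I7 (k = 6).
ΣVar(i) = 1.37 + 1.54 + 2.72 + 1.96 + 2.82 + 2.50 = 12.91
Var(T) = 12.91 + 2 × 4.07 = 21.05
α (item deleted) = (6/5)·(1 − 12.91/21.05) = 0.46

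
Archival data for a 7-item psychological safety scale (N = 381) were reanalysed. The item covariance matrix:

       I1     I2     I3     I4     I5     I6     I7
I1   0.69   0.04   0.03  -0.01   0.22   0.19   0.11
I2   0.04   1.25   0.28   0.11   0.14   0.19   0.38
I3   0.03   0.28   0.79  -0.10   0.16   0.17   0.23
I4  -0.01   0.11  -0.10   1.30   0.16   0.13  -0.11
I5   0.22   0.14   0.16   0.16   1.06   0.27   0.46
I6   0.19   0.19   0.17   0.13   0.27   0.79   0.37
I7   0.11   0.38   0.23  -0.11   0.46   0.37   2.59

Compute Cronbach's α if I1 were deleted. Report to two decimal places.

Remaining items: I2, I3, I4, I5, I6, I7 (k = 6).
Σσ²ᵢ = 1.25 + 0.79 + 1.30 + 1.06 + 0.79 + 2.59 = 7.78
σ²_T = 7.78 + 2 × 2.84 = 13.46
α (item deleted) = (6/5)·(1 − 7.78/13.46) = 0.51

α = 0.51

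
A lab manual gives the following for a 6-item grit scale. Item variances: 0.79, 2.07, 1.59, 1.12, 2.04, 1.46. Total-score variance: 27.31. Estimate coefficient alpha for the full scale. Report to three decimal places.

ΣVar(i) = 0.79 + 2.07 + 1.59 + 1.12 + 2.04 + 1.46 = 9.07
α = (k/(k−1))·(1 − ΣVar(i)/σ²_total) = (6/5)·(1 − 9.07/27.31) = 0.801

coefficient alpha = 0.801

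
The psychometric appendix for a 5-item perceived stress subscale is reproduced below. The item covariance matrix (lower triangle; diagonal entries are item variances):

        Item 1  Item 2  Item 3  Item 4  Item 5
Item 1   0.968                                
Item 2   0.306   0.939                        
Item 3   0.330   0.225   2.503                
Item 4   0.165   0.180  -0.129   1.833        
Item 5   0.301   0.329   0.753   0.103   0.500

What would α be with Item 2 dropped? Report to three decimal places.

Remaining items: Item 1, Item 3, Item 4, Item 5 (k = 4).
Σσᵢ² = 0.968 + 2.503 + 1.833 + 0.500 = 5.804
Var(T) = 5.804 + 2 × 1.523 = 8.850
α (item deleted) = (4/3)·(1 − 5.804/8.850) = 0.459

α = 0.459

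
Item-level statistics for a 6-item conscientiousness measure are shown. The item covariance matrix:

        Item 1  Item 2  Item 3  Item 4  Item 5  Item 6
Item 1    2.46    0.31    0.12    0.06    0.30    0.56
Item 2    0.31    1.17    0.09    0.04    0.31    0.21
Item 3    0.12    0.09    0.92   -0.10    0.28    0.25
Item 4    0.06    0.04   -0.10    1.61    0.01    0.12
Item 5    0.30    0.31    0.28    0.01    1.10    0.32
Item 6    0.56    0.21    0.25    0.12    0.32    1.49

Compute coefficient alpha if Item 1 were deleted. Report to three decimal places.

Remaining items: Item 2, Item 3, Item 4, Item 5, Item 6 (k = 5).
sum of item variances = 1.17 + 0.92 + 1.61 + 1.10 + 1.49 = 6.29
σ²_T = 6.29 + 2 × 1.53 = 9.35
α (item deleted) = (5/4)·(1 − 6.29/9.35) = 0.409

α = 0.409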